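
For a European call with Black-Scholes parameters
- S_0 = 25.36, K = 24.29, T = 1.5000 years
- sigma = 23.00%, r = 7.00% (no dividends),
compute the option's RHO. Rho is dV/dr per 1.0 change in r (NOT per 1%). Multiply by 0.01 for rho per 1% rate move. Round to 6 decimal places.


d1 = 0.6666282308; d2 = 0.3849369104
phi(d1) = 0.3194561909; exp(-qT) = 1.0000000000; exp(-rT) = 0.9003245226
N(d2) = 0.6498579207
Rho = K*T*exp(-rT)*N(d2) = 24.2900 * 1.5000 * 0.9003245226 * 0.6498579207 = 21.317500

Answer: Rho = 21.317500


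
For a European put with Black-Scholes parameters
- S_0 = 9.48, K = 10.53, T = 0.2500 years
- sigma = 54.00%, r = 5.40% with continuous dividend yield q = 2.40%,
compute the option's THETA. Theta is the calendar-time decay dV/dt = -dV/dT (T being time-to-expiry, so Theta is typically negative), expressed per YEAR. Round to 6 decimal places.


d1 = -0.2262741107; d2 = -0.4962741107
phi(d1) = 0.3888589802; exp(-qT) = 0.9940179641; exp(-rT) = 0.9865907163
Theta = -S*exp(-qT)*phi(d1)*sigma/(2*sqrt(T)) + r*K*exp(-rT)*N(-d2) - q*S*exp(-qT)*N(-d1)
N(-d1) = 0.5895058835; N(-d2) = 0.6901494852; sqrt(T) = 0.5000000000
Term 1 = -9.4800 * 0.9940179641 * 0.3888589802 * 0.5400 / (2 * 0.5000000000) = -1.9787387703
Term 2 = 0.0540 * 10.5300 * 0.9865907163 * 0.6901494852 = 0.3871705575
Term 3 = -0.0240 * 9.4800 * 0.9940179641 * 0.5895058835 = -0.1333220418
Theta = -1.9787387703 + (0.3871705575) + (-0.1333220418) = -1.724890

Answer: Theta = -1.724890


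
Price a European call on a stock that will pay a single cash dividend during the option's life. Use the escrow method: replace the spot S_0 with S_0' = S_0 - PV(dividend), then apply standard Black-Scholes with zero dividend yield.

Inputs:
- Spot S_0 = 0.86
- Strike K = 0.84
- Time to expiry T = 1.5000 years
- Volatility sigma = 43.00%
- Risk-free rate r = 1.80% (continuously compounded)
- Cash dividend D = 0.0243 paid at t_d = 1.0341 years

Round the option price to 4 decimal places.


Answer: Price = 0.1812

Derivation:
PV(D) = D * exp(-r * t_d) = 0.0243 * 0.98155837 = 0.02385187
S_0' = S_0 - PV(D) = 0.8600 - 0.02385187 = 0.83614813
d1 = (ln(S_0'/K) + (r + sigma^2/2)*T) / (sigma*sqrt(T)) = 0.30586132
d2 = d1 - sigma*sqrt(T) = -0.22077897
exp(-rT) = 0.97336124
N(d1) = 0.62014488; N(d2) = 0.41263227
C = S_0' * N(d1) - K * exp(-rT) * N(d2) = 0.83614813 * 0.62014488 - 0.8400 * 0.97336124 * 0.41263227 = 0.1812


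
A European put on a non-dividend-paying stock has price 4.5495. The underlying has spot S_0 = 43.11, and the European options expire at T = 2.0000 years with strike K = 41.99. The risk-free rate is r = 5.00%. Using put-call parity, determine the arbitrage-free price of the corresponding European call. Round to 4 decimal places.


Put-call parity: C - P = S_0 * exp(-qT) - K * exp(-rT).
S_0 * exp(-qT) = 43.1100 * 1.00000000 = 43.11000000
K * exp(-rT) = 41.9900 * 0.90483742 = 37.99412318
C = P + S*exp(-qT) - K*exp(-rT)
C = 4.5495 + 43.11000000 - 37.99412318 = 9.6654

Answer: Call price = 9.6654


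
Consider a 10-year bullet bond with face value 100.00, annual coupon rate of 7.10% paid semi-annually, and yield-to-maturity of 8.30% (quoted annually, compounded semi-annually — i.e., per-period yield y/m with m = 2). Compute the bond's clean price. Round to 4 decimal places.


Coupon per period c = face * coupon_rate / m = 3.550000
Periods per year m = 2; per-period yield y/m = 0.041500
Number of cashflows N = 20
Cashflows (t years, CF_t, discount factor 1/(1+y/m)^(m*t), PV):
  t = 0.5000: CF_t = 3.550000, DF = 0.960154, PV = 3.408545
  t = 1.0000: CF_t = 3.550000, DF = 0.921895, PV = 3.272727
  t = 1.5000: CF_t = 3.550000, DF = 0.885161, PV = 3.142321
  t = 2.0000: CF_t = 3.550000, DF = 0.849890, PV = 3.017111
  t = 2.5000: CF_t = 3.550000, DF = 0.816025, PV = 2.896890
  t = 3.0000: CF_t = 3.550000, DF = 0.783510, PV = 2.781459
  t = 3.5000: CF_t = 3.550000, DF = 0.752290, PV = 2.670628
  t = 4.0000: CF_t = 3.550000, DF = 0.722314, PV = 2.564213
  t = 4.5000: CF_t = 3.550000, DF = 0.693532, PV = 2.462039
  t = 5.0000: CF_t = 3.550000, DF = 0.665897, PV = 2.363935
  t = 5.5000: CF_t = 3.550000, DF = 0.639364, PV = 2.269741
  t = 6.0000: CF_t = 3.550000, DF = 0.613887, PV = 2.179300
  t = 6.5000: CF_t = 3.550000, DF = 0.589426, PV = 2.092463
  t = 7.0000: CF_t = 3.550000, DF = 0.565940, PV = 2.009086
  t = 7.5000: CF_t = 3.550000, DF = 0.543389, PV = 1.929031
  t = 8.0000: CF_t = 3.550000, DF = 0.521737, PV = 1.852166
  t = 8.5000: CF_t = 3.550000, DF = 0.500948, PV = 1.778364
  t = 9.0000: CF_t = 3.550000, DF = 0.480987, PV = 1.707503
  t = 9.5000: CF_t = 3.550000, DF = 0.461821, PV = 1.639465
  t = 10.0000: CF_t = 103.550000, DF = 0.443419, PV = 45.916060
Price P = sum_t PV_t = 91.953049

Answer: Price = 91.9530


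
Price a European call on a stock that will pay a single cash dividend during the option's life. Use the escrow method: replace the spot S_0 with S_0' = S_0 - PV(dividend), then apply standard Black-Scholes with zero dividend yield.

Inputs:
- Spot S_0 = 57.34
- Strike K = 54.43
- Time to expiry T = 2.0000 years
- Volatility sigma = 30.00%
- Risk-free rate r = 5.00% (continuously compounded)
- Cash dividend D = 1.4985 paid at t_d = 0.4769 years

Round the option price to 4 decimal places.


PV(D) = D * exp(-r * t_d) = 1.4985 * 0.97643705 = 1.46319091
S_0' = S_0 - PV(D) = 57.3400 - 1.46319091 = 55.87680909
d1 = (ln(S_0'/K) + (r + sigma^2/2)*T) / (sigma*sqrt(T)) = 0.50966833
d2 = d1 - sigma*sqrt(T) = 0.08540426
exp(-rT) = 0.90483742
N(d1) = 0.69485808; N(d2) = 0.53403000
C = S_0' * N(d1) - K * exp(-rT) * N(d2) = 55.87680909 * 0.69485808 - 54.4300 * 0.90483742 * 0.53403000 = 12.5253

Answer: Price = 12.5253


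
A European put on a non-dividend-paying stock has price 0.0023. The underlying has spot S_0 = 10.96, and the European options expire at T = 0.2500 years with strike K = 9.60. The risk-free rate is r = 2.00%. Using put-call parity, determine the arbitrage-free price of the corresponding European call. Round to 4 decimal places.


Put-call parity: C - P = S_0 * exp(-qT) - K * exp(-rT).
S_0 * exp(-qT) = 10.9600 * 1.00000000 = 10.96000000
K * exp(-rT) = 9.6000 * 0.99501248 = 9.55211980
C = P + S*exp(-qT) - K*exp(-rT)
C = 0.0023 + 10.96000000 - 9.55211980 = 1.4102

Answer: Call price = 1.4102


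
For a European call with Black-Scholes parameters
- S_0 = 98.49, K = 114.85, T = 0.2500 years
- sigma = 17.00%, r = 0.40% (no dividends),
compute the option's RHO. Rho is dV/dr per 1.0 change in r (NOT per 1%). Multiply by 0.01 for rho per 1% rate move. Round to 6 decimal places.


d1 = -1.7536401053; d2 = -1.8386401053
phi(d1) = 0.0857288953; exp(-qT) = 1.0000000000; exp(-rT) = 0.9990004998
N(d2) = 0.0329840692
Rho = K*T*exp(-rT)*N(d2) = 114.8500 * 0.2500 * 0.9990004998 * 0.0329840692 = 0.946109

Answer: Rho = 0.946109


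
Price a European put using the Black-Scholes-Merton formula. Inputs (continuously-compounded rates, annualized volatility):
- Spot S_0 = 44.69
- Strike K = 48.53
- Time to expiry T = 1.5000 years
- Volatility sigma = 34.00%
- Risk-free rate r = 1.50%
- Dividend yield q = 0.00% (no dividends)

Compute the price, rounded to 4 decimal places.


d1 = (ln(S/K) + (r - q + 0.5*sigma^2) * T) / (sigma * sqrt(T)) = 0.06428133
d2 = d1 - sigma * sqrt(T) = -0.35213192
exp(-rT) = 0.97775124; exp(-qT) = 1.00000000
P = K * exp(-rT) * N(-d2) - S_0 * exp(-qT) * N(-d1)
N(-d1) = 0.47437311; N(-d2) = 0.63763034
P = 48.5300 * 0.97775124 * 0.63763034 - 44.6900 * 1.00000000 * 0.47437311 = 9.0560

Answer: Price = 9.0560


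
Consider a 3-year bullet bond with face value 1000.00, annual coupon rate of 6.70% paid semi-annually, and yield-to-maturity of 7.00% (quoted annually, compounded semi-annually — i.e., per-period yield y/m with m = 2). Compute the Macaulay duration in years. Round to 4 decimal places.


Coupon per period c = face * coupon_rate / m = 33.500000
Periods per year m = 2; per-period yield y/m = 0.035000
Number of cashflows N = 6
Cashflows (t years, CF_t, discount factor 1/(1+y/m)^(m*t), PV):
  t = 0.5000: CF_t = 33.500000, DF = 0.966184, PV = 32.367150
  t = 1.0000: CF_t = 33.500000, DF = 0.933511, PV = 31.272608
  t = 1.5000: CF_t = 33.500000, DF = 0.901943, PV = 30.215081
  t = 2.0000: CF_t = 33.500000, DF = 0.871442, PV = 29.193315
  t = 2.5000: CF_t = 33.500000, DF = 0.841973, PV = 28.206101
  t = 3.0000: CF_t = 1033.500000, DF = 0.813501, PV = 840.752916
Price P = sum_t PV_t = 992.007170
Macaulay numerator sum_t t * PV_t:
  t * PV_t at t = 0.5000: 16.183575
  t * PV_t at t = 1.0000: 31.272608
  t * PV_t at t = 1.5000: 45.322621
  t * PV_t at t = 2.0000: 58.386629
  t * PV_t at t = 2.5000: 70.515253
  t * PV_t at t = 3.0000: 2522.258748
Macaulay duration D = (sum_t t * PV_t) / P = 2743.939434 / 992.007170 = 2.766048

Answer: Macaulay duration = 2.7660 years


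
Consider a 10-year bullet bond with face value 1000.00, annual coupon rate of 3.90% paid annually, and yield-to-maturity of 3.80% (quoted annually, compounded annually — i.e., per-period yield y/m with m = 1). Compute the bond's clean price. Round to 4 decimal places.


Coupon per period c = face * coupon_rate / m = 39.000000
Periods per year m = 1; per-period yield y/m = 0.038000
Number of cashflows N = 10
Cashflows (t years, CF_t, discount factor 1/(1+y/m)^(m*t), PV):
  t = 1.0000: CF_t = 39.000000, DF = 0.963391, PV = 37.572254
  t = 2.0000: CF_t = 39.000000, DF = 0.928122, PV = 36.196777
  t = 3.0000: CF_t = 39.000000, DF = 0.894145, PV = 34.871654
  t = 4.0000: CF_t = 39.000000, DF = 0.861411, PV = 33.595042
  t = 5.0000: CF_t = 39.000000, DF = 0.829876, PV = 32.365166
  t = 6.0000: CF_t = 39.000000, DF = 0.799495, PV = 31.180314
  t = 7.0000: CF_t = 39.000000, DF = 0.770227, PV = 30.038838
  t = 8.0000: CF_t = 39.000000, DF = 0.742030, PV = 28.939151
  t = 9.0000: CF_t = 39.000000, DF = 0.714865, PV = 27.879721
  t = 10.0000: CF_t = 1039.000000, DF = 0.688694, PV = 715.553339
Price P = sum_t PV_t = 1008.192256

Answer: Price = 1008.1923


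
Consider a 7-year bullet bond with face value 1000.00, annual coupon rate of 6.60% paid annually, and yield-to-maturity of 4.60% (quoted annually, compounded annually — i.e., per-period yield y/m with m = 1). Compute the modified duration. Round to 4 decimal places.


Coupon per period c = face * coupon_rate / m = 66.000000
Periods per year m = 1; per-period yield y/m = 0.046000
Number of cashflows N = 7
Cashflows (t years, CF_t, discount factor 1/(1+y/m)^(m*t), PV):
  t = 1.0000: CF_t = 66.000000, DF = 0.956023, PV = 63.097514
  t = 2.0000: CF_t = 66.000000, DF = 0.913980, PV = 60.322671
  t = 3.0000: CF_t = 66.000000, DF = 0.873786, PV = 57.669858
  t = 4.0000: CF_t = 66.000000, DF = 0.835359, PV = 55.133707
  t = 5.0000: CF_t = 66.000000, DF = 0.798623, PV = 52.709089
  t = 6.0000: CF_t = 66.000000, DF = 0.763501, PV = 50.391099
  t = 7.0000: CF_t = 1066.000000, DF = 0.729925, PV = 778.099996
Price P = sum_t PV_t = 1117.423935
First compute Macaulay numerator sum_t t * PV_t:
  t * PV_t at t = 1.0000: 63.097514
  t * PV_t at t = 2.0000: 120.645343
  t * PV_t at t = 3.0000: 173.009574
  t * PV_t at t = 4.0000: 220.534830
  t * PV_t at t = 5.0000: 263.545447
  t * PV_t at t = 6.0000: 302.346593
  t * PV_t at t = 7.0000: 5446.699971
Macaulay duration D = 6589.879271 / 1117.423935 = 5.897385
Modified duration = D / (1 + y/m) = 5.897385 / (1 + 0.046000) = 5.638035

Answer: Modified duration = 5.6380


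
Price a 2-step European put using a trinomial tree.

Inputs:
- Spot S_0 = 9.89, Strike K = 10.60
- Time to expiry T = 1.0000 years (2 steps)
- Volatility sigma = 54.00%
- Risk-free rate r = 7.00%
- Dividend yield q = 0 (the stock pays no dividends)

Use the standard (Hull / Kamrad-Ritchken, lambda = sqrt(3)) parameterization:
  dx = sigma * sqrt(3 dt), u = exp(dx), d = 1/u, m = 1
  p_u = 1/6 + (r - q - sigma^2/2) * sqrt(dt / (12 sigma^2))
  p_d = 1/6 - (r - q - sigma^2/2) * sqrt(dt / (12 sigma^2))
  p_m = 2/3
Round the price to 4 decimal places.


dt = T/N = 0.500000; dx = sigma*sqrt(3*dt) = 0.661362
u = exp(dx) = 1.937430; d = 1/u = 0.516148
p_u = 0.138014, p_m = 0.666667, p_d = 0.195320
Discount per step: exp(-r*dt) = 0.965605
Stock lattice S(k, j) with j the centered position index:
  k=0: S(0,+0) = 9.8900
  k=1: S(1,-1) = 5.1047; S(1,+0) = 9.8900; S(1,+1) = 19.1612
  k=2: S(2,-2) = 2.6348; S(2,-1) = 5.1047; S(2,+0) = 9.8900; S(2,+1) = 19.1612; S(2,+2) = 37.1234
Terminal payoffs V(N, j) = max(K - S_T, 0):
  V(2,-2) = 7.965220; V(2,-1) = 5.495299; V(2,+0) = 0.710000; V(2,+1) = 0.000000; V(2,+2) = 0.000000
Backward induction: V(k, j) = exp(-r*dt) * [p_u * V(k+1, j+1) + p_m * V(k+1, j) + p_d * V(k+1, j-1)]
  V(1,-1) = exp(-r*dt) * [p_u*0.710000 + p_m*5.495299 + p_d*7.965220] = 5.134400
  V(1,+0) = exp(-r*dt) * [p_u*0.000000 + p_m*0.710000 + p_d*5.495299] = 1.493476
  V(1,+1) = exp(-r*dt) * [p_u*0.000000 + p_m*0.000000 + p_d*0.710000] = 0.133907
  V(0,+0) = exp(-r*dt) * [p_u*0.133907 + p_m*1.493476 + p_d*5.134400] = 1.947608

Answer: Price = V(0,0) = 1.9476


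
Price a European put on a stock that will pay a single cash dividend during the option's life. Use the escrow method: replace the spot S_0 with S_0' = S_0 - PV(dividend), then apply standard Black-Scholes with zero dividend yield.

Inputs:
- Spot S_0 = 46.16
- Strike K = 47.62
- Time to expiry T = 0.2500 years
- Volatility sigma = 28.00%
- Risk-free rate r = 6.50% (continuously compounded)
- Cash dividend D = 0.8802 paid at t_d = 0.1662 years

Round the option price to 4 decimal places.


Answer: Price = 3.4277

Derivation:
PV(D) = D * exp(-r * t_d) = 0.8802 * 0.98925514 = 0.87074238
S_0' = S_0 - PV(D) = 46.1600 - 0.87074238 = 45.28925762
d1 = (ln(S_0'/K) + (r + sigma^2/2)*T) / (sigma*sqrt(T)) = -0.17237839
d2 = d1 - sigma*sqrt(T) = -0.31237839
exp(-rT) = 0.98388132
N(-d1) = 0.56842997; N(-d2) = 0.62262352
P = K * exp(-rT) * N(-d2) - S_0' * N(-d1) = 47.6200 * 0.98388132 * 0.62262352 - 45.28925762 * 0.56842997 = 3.4277


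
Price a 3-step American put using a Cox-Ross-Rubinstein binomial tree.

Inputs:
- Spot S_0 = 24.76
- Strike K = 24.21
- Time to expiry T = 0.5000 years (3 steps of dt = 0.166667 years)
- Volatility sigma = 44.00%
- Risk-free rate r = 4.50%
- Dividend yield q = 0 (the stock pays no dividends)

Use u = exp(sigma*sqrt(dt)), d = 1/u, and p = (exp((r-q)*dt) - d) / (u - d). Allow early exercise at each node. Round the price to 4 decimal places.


Answer: Price = V(0,0) = 2.7719

Derivation:
dt = T/N = 0.166667
u = exp(sigma*sqrt(dt)) = 1.196774; d = 1/u = 0.835580
p = (exp((r-q)*dt) - d) / (u - d) = 0.476056
Discount per step: exp(-r*dt) = 0.992528
Stock lattice S(k, i) with i counting down-moves:
  k=0: S(0,0) = 24.7600
  k=1: S(1,0) = 29.6321; S(1,1) = 20.6890
  k=2: S(2,0) = 35.4629; S(2,1) = 24.7600; S(2,2) = 17.2873
  k=3: S(3,0) = 42.4411; S(3,1) = 29.6321; S(3,2) = 20.6890; S(3,3) = 14.4449
Terminal payoffs V(N, i) = max(K - S_T, 0):
  V(3,0) = 0.000000; V(3,1) = 0.000000; V(3,2) = 3.521041; V(3,3) = 9.765096
Backward induction: V(k, i) = exp(-r*dt) * [p * V(k+1, i) + (1-p) * V(k+1, i+1)]; then take max(V_cont, immediate exercise) for American.
  V(2,0) = exp(-r*dt) * [p*0.000000 + (1-p)*0.000000] = 0.000000; exercise = 0.000000; V(2,0) = max -> 0.000000
  V(2,1) = exp(-r*dt) * [p*0.000000 + (1-p)*3.521041] = 1.831045; exercise = 0.000000; V(2,1) = max -> 1.831045
  V(2,2) = exp(-r*dt) * [p*3.521041 + (1-p)*9.765096] = 6.741825; exercise = 6.922720; V(2,2) = max -> 6.922720
  V(1,0) = exp(-r*dt) * [p*0.000000 + (1-p)*1.831045] = 0.952197; exercise = 0.000000; V(1,0) = max -> 0.952197
  V(1,1) = exp(-r*dt) * [p*1.831045 + (1-p)*6.922720] = 4.465185; exercise = 3.521041; V(1,1) = max -> 4.465185
  V(0,0) = exp(-r*dt) * [p*0.952197 + (1-p)*4.465185] = 2.771940; exercise = 0.000000; V(0,0) = max -> 2.771940


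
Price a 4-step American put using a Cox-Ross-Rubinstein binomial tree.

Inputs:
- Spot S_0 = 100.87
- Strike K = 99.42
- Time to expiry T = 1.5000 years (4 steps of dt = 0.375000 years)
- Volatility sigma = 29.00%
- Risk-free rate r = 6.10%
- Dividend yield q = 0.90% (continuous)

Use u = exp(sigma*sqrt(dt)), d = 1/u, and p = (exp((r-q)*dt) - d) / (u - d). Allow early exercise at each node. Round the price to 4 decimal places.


dt = T/N = 0.375000
u = exp(sigma*sqrt(dt)) = 1.194333; d = 1/u = 0.837287
p = (exp((r-q)*dt) - d) / (u - d) = 0.510870
Discount per step: exp(-r*dt) = 0.977385
Stock lattice S(k, i) with i counting down-moves:
  k=0: S(0,0) = 100.8700
  k=1: S(1,0) = 120.4724; S(1,1) = 84.4572
  k=2: S(2,0) = 143.8842; S(2,1) = 100.8700; S(2,2) = 70.7149
  k=3: S(3,0) = 171.8456; S(3,1) = 120.4724; S(3,2) = 84.4572; S(3,3) = 59.2087
  k=4: S(4,0) = 205.2409; S(4,1) = 143.8842; S(4,2) = 100.8700; S(4,3) = 70.7149; S(4,4) = 49.5747
Terminal payoffs V(N, i) = max(K - S_T, 0):
  V(4,0) = 0.000000; V(4,1) = 0.000000; V(4,2) = 0.000000; V(4,3) = 28.705083; V(4,4) = 49.845304
Backward induction: V(k, i) = exp(-r*dt) * [p * V(k+1, i) + (1-p) * V(k+1, i+1)]; then take max(V_cont, immediate exercise) for American.
  V(3,0) = exp(-r*dt) * [p*0.000000 + (1-p)*0.000000] = 0.000000; exercise = 0.000000; V(3,0) = max -> 0.000000
  V(3,1) = exp(-r*dt) * [p*0.000000 + (1-p)*0.000000] = 0.000000; exercise = 0.000000; V(3,1) = max -> 0.000000
  V(3,2) = exp(-r*dt) * [p*0.000000 + (1-p)*28.705083] = 13.722982; exercise = 14.962829; V(3,2) = max -> 14.962829
  V(3,3) = exp(-r*dt) * [p*28.705083 + (1-p)*49.845304] = 38.162371; exercise = 40.211297; V(3,3) = max -> 40.211297
  V(2,0) = exp(-r*dt) * [p*0.000000 + (1-p)*0.000000] = 0.000000; exercise = 0.000000; V(2,0) = max -> 0.000000
  V(2,1) = exp(-r*dt) * [p*0.000000 + (1-p)*14.962829] = 7.153250; exercise = 0.000000; V(2,1) = max -> 7.153250
  V(2,2) = exp(-r*dt) * [p*14.962829 + (1-p)*40.211297] = 26.694925; exercise = 28.705083; V(2,2) = max -> 28.705083
  V(1,0) = exp(-r*dt) * [p*0.000000 + (1-p)*7.153250] = 3.419740; exercise = 0.000000; V(1,0) = max -> 3.419740
  V(1,1) = exp(-r*dt) * [p*7.153250 + (1-p)*28.705083] = 17.294719; exercise = 14.962829; V(1,1) = max -> 17.294719
  V(0,0) = exp(-r*dt) * [p*3.419740 + (1-p)*17.294719] = 9.975586; exercise = 0.000000; V(0,0) = max -> 9.975586

Answer: Price = V(0,0) = 9.9756


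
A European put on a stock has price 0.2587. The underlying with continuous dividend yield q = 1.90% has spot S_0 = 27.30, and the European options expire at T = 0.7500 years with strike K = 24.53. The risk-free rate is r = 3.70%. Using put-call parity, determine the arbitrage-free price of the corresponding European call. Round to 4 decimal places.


Put-call parity: C - P = S_0 * exp(-qT) - K * exp(-rT).
S_0 * exp(-qT) = 27.3000 * 0.98585105 = 26.91373368
K * exp(-rT) = 24.5300 * 0.97263149 = 23.85865055
C = P + S*exp(-qT) - K*exp(-rT)
C = 0.2587 + 26.91373368 - 23.85865055 = 3.3138

Answer: Call price = 3.3138


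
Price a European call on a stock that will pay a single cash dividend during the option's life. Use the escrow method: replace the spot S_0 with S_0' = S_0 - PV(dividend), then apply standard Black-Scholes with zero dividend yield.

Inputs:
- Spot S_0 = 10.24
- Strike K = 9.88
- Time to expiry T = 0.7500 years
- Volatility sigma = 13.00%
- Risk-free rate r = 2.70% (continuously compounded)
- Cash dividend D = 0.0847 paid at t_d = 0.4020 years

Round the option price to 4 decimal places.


PV(D) = D * exp(-r * t_d) = 0.0847 * 0.98920469 = 0.08378564
S_0' = S_0 - PV(D) = 10.2400 - 0.08378564 = 10.15621436
d1 = (ln(S_0'/K) + (r + sigma^2/2)*T) / (sigma*sqrt(T)) = 0.48107275
d2 = d1 - sigma*sqrt(T) = 0.36848945
exp(-rT) = 0.97995365
N(d1) = 0.68476760; N(d2) = 0.64374584
C = S_0' * N(d1) - K * exp(-rT) * N(d2) = 10.15621436 * 0.68476760 - 9.8800 * 0.97995365 * 0.64374584 = 0.7219

Answer: Price = 0.7219


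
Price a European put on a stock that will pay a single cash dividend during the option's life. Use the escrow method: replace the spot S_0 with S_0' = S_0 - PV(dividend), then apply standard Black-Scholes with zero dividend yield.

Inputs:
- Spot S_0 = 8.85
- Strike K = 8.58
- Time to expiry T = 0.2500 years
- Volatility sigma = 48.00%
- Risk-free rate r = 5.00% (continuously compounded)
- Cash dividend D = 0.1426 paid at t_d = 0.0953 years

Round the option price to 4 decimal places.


Answer: Price = 0.7085

Derivation:
PV(D) = D * exp(-r * t_d) = 0.1426 * 0.99524633 = 0.14192213
S_0' = S_0 - PV(D) = 8.8500 - 0.14192213 = 8.70807787
d1 = (ln(S_0'/K) + (r + sigma^2/2)*T) / (sigma*sqrt(T)) = 0.23382155
d2 = d1 - sigma*sqrt(T) = -0.00617845
exp(-rT) = 0.98757780
N(-d1) = 0.40756176; N(-d2) = 0.50246483
P = K * exp(-rT) * N(-d2) - S_0' * N(-d1) = 8.5800 * 0.98757780 * 0.50246483 - 8.70807787 * 0.40756176 = 0.7085


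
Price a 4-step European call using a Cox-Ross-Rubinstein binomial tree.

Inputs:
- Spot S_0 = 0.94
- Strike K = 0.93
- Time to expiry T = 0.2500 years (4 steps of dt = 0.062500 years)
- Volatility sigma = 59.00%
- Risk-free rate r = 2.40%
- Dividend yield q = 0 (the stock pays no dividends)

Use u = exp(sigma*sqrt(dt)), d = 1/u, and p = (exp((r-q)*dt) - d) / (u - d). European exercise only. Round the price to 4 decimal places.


dt = T/N = 0.062500
u = exp(sigma*sqrt(dt)) = 1.158933; d = 1/u = 0.862862
p = (exp((r-q)*dt) - d) / (u - d) = 0.468262
Discount per step: exp(-r*dt) = 0.998501
Stock lattice S(k, i) with i counting down-moves:
  k=0: S(0,0) = 0.9400
  k=1: S(1,0) = 1.0894; S(1,1) = 0.8111
  k=2: S(2,0) = 1.2625; S(2,1) = 0.9400; S(2,2) = 0.6999
  k=3: S(3,0) = 1.4632; S(3,1) = 1.0894; S(3,2) = 0.8111; S(3,3) = 0.6039
  k=4: S(4,0) = 1.6957; S(4,1) = 1.2625; S(4,2) = 0.9400; S(4,3) = 0.6999; S(4,4) = 0.5211
Terminal payoffs V(N, i) = max(S_T - K, 0):
  V(4,0) = 0.765749; V(4,1) = 0.332539; V(4,2) = 0.010000; V(4,3) = 0.000000; V(4,4) = 0.000000
Backward induction: V(k, i) = exp(-r*dt) * [p * V(k+1, i) + (1-p) * V(k+1, i+1)].
  V(3,0) = exp(-r*dt) * [p*0.765749 + (1-p)*0.332539] = 0.534592
  V(3,1) = exp(-r*dt) * [p*0.332539 + (1-p)*0.010000] = 0.160791
  V(3,2) = exp(-r*dt) * [p*0.010000 + (1-p)*0.000000] = 0.004676
  V(3,3) = exp(-r*dt) * [p*0.000000 + (1-p)*0.000000] = 0.000000
  V(2,0) = exp(-r*dt) * [p*0.534592 + (1-p)*0.160791] = 0.335325
  V(2,1) = exp(-r*dt) * [p*0.160791 + (1-p)*0.004676] = 0.077662
  V(2,2) = exp(-r*dt) * [p*0.004676 + (1-p)*0.000000] = 0.002186
  V(1,0) = exp(-r*dt) * [p*0.335325 + (1-p)*0.077662] = 0.198018
  V(1,1) = exp(-r*dt) * [p*0.077662 + (1-p)*0.002186] = 0.037472
  V(0,0) = exp(-r*dt) * [p*0.198018 + (1-p)*0.037472] = 0.112481

Answer: Price = V(0,0) = 0.1125


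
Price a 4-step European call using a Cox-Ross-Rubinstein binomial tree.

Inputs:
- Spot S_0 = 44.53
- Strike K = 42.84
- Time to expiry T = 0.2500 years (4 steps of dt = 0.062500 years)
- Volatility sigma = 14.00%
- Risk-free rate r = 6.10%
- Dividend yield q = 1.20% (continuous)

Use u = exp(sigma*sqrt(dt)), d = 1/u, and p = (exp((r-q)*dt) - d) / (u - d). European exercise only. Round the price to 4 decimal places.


Answer: Price = V(0,0) = 2.6747

Derivation:
dt = T/N = 0.062500
u = exp(sigma*sqrt(dt)) = 1.035620; d = 1/u = 0.965605
p = (exp((r-q)*dt) - d) / (u - d) = 0.535059
Discount per step: exp(-r*dt) = 0.996195
Stock lattice S(k, i) with i counting down-moves:
  k=0: S(0,0) = 44.5300
  k=1: S(1,0) = 46.1161; S(1,1) = 42.9984
  k=2: S(2,0) = 47.7588; S(2,1) = 44.5300; S(2,2) = 41.5195
  k=3: S(3,0) = 49.4599; S(3,1) = 46.1161; S(3,2) = 42.9984; S(3,3) = 40.0915
  k=4: S(4,0) = 51.2217; S(4,1) = 47.7588; S(4,2) = 44.5300; S(4,3) = 41.5195; S(4,4) = 38.7125
Terminal payoffs V(N, i) = max(S_T - K, 0):
  V(4,0) = 8.381692; V(4,1) = 4.918789; V(4,2) = 1.690000; V(4,3) = 0.000000; V(4,4) = 0.000000
Backward induction: V(k, i) = exp(-r*dt) * [p * V(k+1, i) + (1-p) * V(k+1, i+1)].
  V(3,0) = exp(-r*dt) * [p*8.381692 + (1-p)*4.918789] = 6.745879
  V(3,1) = exp(-r*dt) * [p*4.918789 + (1-p)*1.690000] = 3.404588
  V(3,2) = exp(-r*dt) * [p*1.690000 + (1-p)*0.000000] = 0.900809
  V(3,3) = exp(-r*dt) * [p*0.000000 + (1-p)*0.000000] = 0.000000
  V(2,0) = exp(-r*dt) * [p*6.745879 + (1-p)*3.404588] = 5.172618
  V(2,1) = exp(-r*dt) * [p*3.404588 + (1-p)*0.900809] = 2.231953
  V(2,2) = exp(-r*dt) * [p*0.900809 + (1-p)*0.000000] = 0.480152
  V(1,0) = exp(-r*dt) * [p*5.172618 + (1-p)*2.231953] = 3.790902
  V(1,1) = exp(-r*dt) * [p*2.231953 + (1-p)*0.480152] = 1.412075
  V(0,0) = exp(-r*dt) * [p*3.790902 + (1-p)*1.412075] = 2.674671


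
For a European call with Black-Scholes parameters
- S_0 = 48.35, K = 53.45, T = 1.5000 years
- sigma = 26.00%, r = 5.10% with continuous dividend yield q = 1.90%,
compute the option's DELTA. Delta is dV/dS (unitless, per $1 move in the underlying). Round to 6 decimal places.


d1 = -0.0049630920; d2 = -0.3233967585
phi(d1) = 0.3989373670; exp(-qT) = 0.9719022941; exp(-rT) = 0.9263529143
N(d1) = 0.4980200209
Delta = exp(-qT) * N(d1) = 0.9719022941 * 0.4980200209 = 0.484027

Answer: Delta = 0.484027


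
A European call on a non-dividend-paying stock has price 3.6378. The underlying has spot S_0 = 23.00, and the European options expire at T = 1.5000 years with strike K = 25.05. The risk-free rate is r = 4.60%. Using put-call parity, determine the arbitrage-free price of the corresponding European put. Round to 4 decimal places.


Put-call parity: C - P = S_0 * exp(-qT) - K * exp(-rT).
S_0 * exp(-qT) = 23.0000 * 1.00000000 = 23.00000000
K * exp(-rT) = 25.0500 * 0.93332668 = 23.37983334
P = C - S*exp(-qT) + K*exp(-rT)
P = 3.6378 - 23.00000000 + 23.37983334 = 4.0176

Answer: Put price = 4.0176


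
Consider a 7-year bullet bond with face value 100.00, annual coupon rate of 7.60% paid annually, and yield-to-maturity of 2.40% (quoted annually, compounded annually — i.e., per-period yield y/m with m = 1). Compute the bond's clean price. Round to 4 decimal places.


Coupon per period c = face * coupon_rate / m = 7.600000
Periods per year m = 1; per-period yield y/m = 0.024000
Number of cashflows N = 7
Cashflows (t years, CF_t, discount factor 1/(1+y/m)^(m*t), PV):
  t = 1.0000: CF_t = 7.600000, DF = 0.976562, PV = 7.421875
  t = 2.0000: CF_t = 7.600000, DF = 0.953674, PV = 7.247925
  t = 3.0000: CF_t = 7.600000, DF = 0.931323, PV = 7.078052
  t = 4.0000: CF_t = 7.600000, DF = 0.909495, PV = 6.912160
  t = 5.0000: CF_t = 7.600000, DF = 0.888178, PV = 6.750156
  t = 6.0000: CF_t = 7.600000, DF = 0.867362, PV = 6.591949
  t = 7.0000: CF_t = 107.600000, DF = 0.847033, PV = 91.140745
Price P = sum_t PV_t = 133.142861

Answer: Price = 133.1429


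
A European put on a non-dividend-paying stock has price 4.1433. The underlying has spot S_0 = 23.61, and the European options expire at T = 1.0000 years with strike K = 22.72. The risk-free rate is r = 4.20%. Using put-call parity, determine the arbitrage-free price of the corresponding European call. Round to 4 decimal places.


Put-call parity: C - P = S_0 * exp(-qT) - K * exp(-rT).
S_0 * exp(-qT) = 23.6100 * 1.00000000 = 23.61000000
K * exp(-rT) = 22.7200 * 0.95886978 = 21.78552141
C = P + S*exp(-qT) - K*exp(-rT)
C = 4.1433 + 23.61000000 - 21.78552141 = 5.9678

Answer: Call price = 5.9678


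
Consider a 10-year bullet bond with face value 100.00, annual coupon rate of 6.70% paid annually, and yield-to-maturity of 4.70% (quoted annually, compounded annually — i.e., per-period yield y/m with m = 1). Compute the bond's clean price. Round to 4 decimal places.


Answer: Price = 115.6710

Derivation:
Coupon per period c = face * coupon_rate / m = 6.700000
Periods per year m = 1; per-period yield y/m = 0.047000
Number of cashflows N = 10
Cashflows (t years, CF_t, discount factor 1/(1+y/m)^(m*t), PV):
  t = 1.0000: CF_t = 6.700000, DF = 0.955110, PV = 6.399236
  t = 2.0000: CF_t = 6.700000, DF = 0.912235, PV = 6.111973
  t = 3.0000: CF_t = 6.700000, DF = 0.871284, PV = 5.837606
  t = 4.0000: CF_t = 6.700000, DF = 0.832172, PV = 5.575555
  t = 5.0000: CF_t = 6.700000, DF = 0.794816, PV = 5.325267
  t = 6.0000: CF_t = 6.700000, DF = 0.759137, PV = 5.086215
  t = 7.0000: CF_t = 6.700000, DF = 0.725059, PV = 4.857894
  t = 8.0000: CF_t = 6.700000, DF = 0.692511, PV = 4.639822
  t = 9.0000: CF_t = 6.700000, DF = 0.661424, PV = 4.431540
  t = 10.0000: CF_t = 106.700000, DF = 0.631732, PV = 67.405852
Price P = sum_t PV_t = 115.670960


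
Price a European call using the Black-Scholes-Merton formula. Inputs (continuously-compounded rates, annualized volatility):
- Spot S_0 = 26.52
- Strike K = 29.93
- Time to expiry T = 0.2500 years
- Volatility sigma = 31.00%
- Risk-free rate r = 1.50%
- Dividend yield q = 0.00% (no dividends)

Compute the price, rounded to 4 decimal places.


Answer: Price = 0.5646

Derivation:
d1 = (ln(S/K) + (r - q + 0.5*sigma^2) * T) / (sigma * sqrt(T)) = -0.67870746
d2 = d1 - sigma * sqrt(T) = -0.83370746
exp(-rT) = 0.99625702; exp(-qT) = 1.00000000
C = S_0 * exp(-qT) * N(d1) - K * exp(-rT) * N(d2)
N(d1) = 0.24866162; N(d2) = 0.20222293
C = 26.5200 * 1.00000000 * 0.24866162 - 29.9300 * 0.99625702 * 0.20222293 = 0.5646


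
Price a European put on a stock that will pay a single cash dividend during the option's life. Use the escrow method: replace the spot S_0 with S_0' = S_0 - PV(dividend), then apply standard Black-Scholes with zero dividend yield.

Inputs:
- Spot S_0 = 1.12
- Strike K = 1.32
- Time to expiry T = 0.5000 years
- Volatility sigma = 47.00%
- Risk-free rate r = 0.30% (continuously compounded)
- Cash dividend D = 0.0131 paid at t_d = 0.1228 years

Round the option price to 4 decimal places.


Answer: Price = 0.2869

Derivation:
PV(D) = D * exp(-r * t_d) = 0.0131 * 0.99963167 = 0.01309517
S_0' = S_0 - PV(D) = 1.1200 - 0.01309517 = 1.10690483
d1 = (ln(S_0'/K) + (r + sigma^2/2)*T) / (sigma*sqrt(T)) = -0.35908706
d2 = d1 - sigma*sqrt(T) = -0.69142725
exp(-rT) = 0.99850112
N(-d1) = 0.64023502; N(-d2) = 0.75535146
P = K * exp(-rT) * N(-d2) - S_0' * N(-d1) = 1.3200 * 0.99850112 * 0.75535146 - 1.10690483 * 0.64023502 = 0.2869


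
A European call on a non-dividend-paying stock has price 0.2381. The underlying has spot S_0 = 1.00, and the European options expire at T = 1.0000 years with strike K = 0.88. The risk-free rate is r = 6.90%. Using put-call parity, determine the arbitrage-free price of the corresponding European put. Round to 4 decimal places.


Put-call parity: C - P = S_0 * exp(-qT) - K * exp(-rT).
S_0 * exp(-qT) = 1.0000 * 1.00000000 = 1.00000000
K * exp(-rT) = 0.8800 * 0.93332668 = 0.82132748
P = C - S*exp(-qT) + K*exp(-rT)
P = 0.2381 - 1.00000000 + 0.82132748 = 0.0594

Answer: Put price = 0.0594


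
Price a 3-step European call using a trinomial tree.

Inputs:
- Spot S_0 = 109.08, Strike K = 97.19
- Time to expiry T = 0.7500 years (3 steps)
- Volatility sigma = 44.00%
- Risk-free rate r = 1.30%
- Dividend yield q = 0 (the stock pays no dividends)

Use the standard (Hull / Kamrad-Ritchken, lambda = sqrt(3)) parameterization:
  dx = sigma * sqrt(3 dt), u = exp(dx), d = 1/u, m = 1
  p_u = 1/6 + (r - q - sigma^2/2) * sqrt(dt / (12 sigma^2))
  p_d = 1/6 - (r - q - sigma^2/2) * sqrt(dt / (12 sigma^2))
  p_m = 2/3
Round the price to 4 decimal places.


dt = T/N = 0.250000; dx = sigma*sqrt(3*dt) = 0.381051
u = exp(dx) = 1.463823; d = 1/u = 0.683143
p_u = 0.139177, p_m = 0.666667, p_d = 0.194156
Discount per step: exp(-r*dt) = 0.996755
Stock lattice S(k, j) with j the centered position index:
  k=0: S(0,+0) = 109.0800
  k=1: S(1,-1) = 74.5172; S(1,+0) = 109.0800; S(1,+1) = 159.6738
  k=2: S(2,-2) = 50.9059; S(2,-1) = 74.5172; S(2,+0) = 109.0800; S(2,+1) = 159.6738; S(2,+2) = 233.7340
  k=3: S(3,-3) = 34.7760; S(3,-2) = 50.9059; S(3,-1) = 74.5172; S(3,+0) = 109.0800; S(3,+1) = 159.6738; S(3,+2) = 233.7340; S(3,+3) = 342.1452
Terminal payoffs V(N, j) = max(S_T - K, 0):
  V(3,-3) = 0.000000; V(3,-2) = 0.000000; V(3,-1) = 0.000000; V(3,+0) = 11.890000; V(3,+1) = 62.483760; V(3,+2) = 136.544046; V(3,+3) = 244.955160
Backward induction: V(k, j) = exp(-r*dt) * [p_u * V(k+1, j+1) + p_m * V(k+1, j) + p_d * V(k+1, j-1)]
  V(2,-2) = exp(-r*dt) * [p_u*0.000000 + p_m*0.000000 + p_d*0.000000] = 0.000000
  V(2,-1) = exp(-r*dt) * [p_u*11.890000 + p_m*0.000000 + p_d*0.000000] = 1.649444
  V(2,+0) = exp(-r*dt) * [p_u*62.483760 + p_m*11.890000 + p_d*0.000000] = 16.569027
  V(2,+1) = exp(-r*dt) * [p_u*136.544046 + p_m*62.483760 + p_d*11.890000] = 62.763826
  V(2,+2) = exp(-r*dt) * [p_u*244.955160 + p_m*136.544046 + p_d*62.483760] = 136.807743
  V(1,-1) = exp(-r*dt) * [p_u*16.569027 + p_m*1.649444 + p_d*0.000000] = 3.394605
  V(1,+0) = exp(-r*dt) * [p_u*62.763826 + p_m*16.569027 + p_d*1.649444] = 20.036320
  V(1,+1) = exp(-r*dt) * [p_u*136.807743 + p_m*62.763826 + p_d*16.569027] = 63.892027
  V(0,+0) = exp(-r*dt) * [p_u*63.892027 + p_m*20.036320 + p_d*3.394605] = 22.834594

Answer: Price = V(0,0) = 22.8346


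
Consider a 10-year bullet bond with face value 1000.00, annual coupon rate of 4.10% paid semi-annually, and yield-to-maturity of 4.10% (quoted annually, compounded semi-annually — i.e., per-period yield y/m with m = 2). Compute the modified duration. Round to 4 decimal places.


Answer: Modified duration = 8.1364

Derivation:
Coupon per period c = face * coupon_rate / m = 20.500000
Periods per year m = 2; per-period yield y/m = 0.020500
Number of cashflows N = 20
Cashflows (t years, CF_t, discount factor 1/(1+y/m)^(m*t), PV):
  t = 0.5000: CF_t = 20.500000, DF = 0.979912, PV = 20.088192
  t = 1.0000: CF_t = 20.500000, DF = 0.960227, PV = 19.684657
  t = 1.5000: CF_t = 20.500000, DF = 0.940938, PV = 19.289227
  t = 2.0000: CF_t = 20.500000, DF = 0.922036, PV = 18.901742
  t = 2.5000: CF_t = 20.500000, DF = 0.903514, PV = 18.522040
  t = 3.0000: CF_t = 20.500000, DF = 0.885364, PV = 18.149966
  t = 3.5000: CF_t = 20.500000, DF = 0.867579, PV = 17.785366
  t = 4.0000: CF_t = 20.500000, DF = 0.850151, PV = 17.428090
  t = 4.5000: CF_t = 20.500000, DF = 0.833073, PV = 17.077991
  t = 5.0000: CF_t = 20.500000, DF = 0.816338, PV = 16.734925
  t = 5.5000: CF_t = 20.500000, DF = 0.799939, PV = 16.398751
  t = 6.0000: CF_t = 20.500000, DF = 0.783870, PV = 16.069329
  t = 6.5000: CF_t = 20.500000, DF = 0.768123, PV = 15.746526
  t = 7.0000: CF_t = 20.500000, DF = 0.752693, PV = 15.430206
  t = 7.5000: CF_t = 20.500000, DF = 0.737573, PV = 15.120241
  t = 8.0000: CF_t = 20.500000, DF = 0.722756, PV = 14.816503
  t = 8.5000: CF_t = 20.500000, DF = 0.708237, PV = 14.518866
  t = 9.0000: CF_t = 20.500000, DF = 0.694010, PV = 14.227209
  t = 9.5000: CF_t = 20.500000, DF = 0.680069, PV = 13.941410
  t = 10.0000: CF_t = 1020.500000, DF = 0.666407, PV = 680.068764
Price P = sum_t PV_t = 1000.000000
First compute Macaulay numerator sum_t t * PV_t:
  t * PV_t at t = 0.5000: 10.044096
  t * PV_t at t = 1.0000: 19.684657
  t * PV_t at t = 1.5000: 28.933841
  t * PV_t at t = 2.0000: 37.803483
  t * PV_t at t = 2.5000: 46.305100
  t * PV_t at t = 3.0000: 54.449897
  t * PV_t at t = 3.5000: 62.248780
  t * PV_t at t = 4.0000: 69.712359
  t * PV_t at t = 4.5000: 76.850959
  t * PV_t at t = 5.0000: 83.674625
  t * PV_t at t = 5.5000: 90.193128
  t * PV_t at t = 6.0000: 96.415976
  t * PV_t at t = 6.5000: 102.352416
  t * PV_t at t = 7.0000: 108.011445
  t * PV_t at t = 7.5000: 113.401811
  t * PV_t at t = 8.0000: 118.532025
  t * PV_t at t = 8.5000: 123.410364
  t * PV_t at t = 9.0000: 128.044877
  t * PV_t at t = 9.5000: 132.443392
  t * PV_t at t = 10.0000: 6800.687642
Macaulay duration D = 8303.200873 / 1000.000000 = 8.303201
Modified duration = D / (1 + y/m) = 8.303201 / (1 + 0.020500) = 8.136405


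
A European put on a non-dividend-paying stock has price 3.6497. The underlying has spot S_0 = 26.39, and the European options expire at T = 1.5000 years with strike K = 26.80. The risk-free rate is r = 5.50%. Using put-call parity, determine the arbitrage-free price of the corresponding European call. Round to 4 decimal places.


Answer: Call price = 5.3620

Derivation:
Put-call parity: C - P = S_0 * exp(-qT) - K * exp(-rT).
S_0 * exp(-qT) = 26.3900 * 1.00000000 = 26.39000000
K * exp(-rT) = 26.8000 * 0.92081144 = 24.67774653
C = P + S*exp(-qT) - K*exp(-rT)
C = 3.6497 + 26.39000000 - 24.67774653 = 5.3620


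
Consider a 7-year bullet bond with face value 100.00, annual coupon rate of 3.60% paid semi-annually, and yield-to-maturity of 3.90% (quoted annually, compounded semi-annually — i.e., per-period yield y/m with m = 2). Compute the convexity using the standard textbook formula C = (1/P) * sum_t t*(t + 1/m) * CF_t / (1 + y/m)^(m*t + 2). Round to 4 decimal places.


Answer: Convexity = 43.2795

Derivation:
Coupon per period c = face * coupon_rate / m = 1.800000
Periods per year m = 2; per-period yield y/m = 0.019500
Number of cashflows N = 14
Cashflows (t years, CF_t, discount factor 1/(1+y/m)^(m*t), PV):
  t = 0.5000: CF_t = 1.800000, DF = 0.980873, PV = 1.765571
  t = 1.0000: CF_t = 1.800000, DF = 0.962112, PV = 1.731801
  t = 1.5000: CF_t = 1.800000, DF = 0.943709, PV = 1.698677
  t = 2.0000: CF_t = 1.800000, DF = 0.925659, PV = 1.666186
  t = 2.5000: CF_t = 1.800000, DF = 0.907954, PV = 1.634317
  t = 3.0000: CF_t = 1.800000, DF = 0.890588, PV = 1.603058
  t = 3.5000: CF_t = 1.800000, DF = 0.873553, PV = 1.572396
  t = 4.0000: CF_t = 1.800000, DF = 0.856845, PV = 1.542321
  t = 4.5000: CF_t = 1.800000, DF = 0.840456, PV = 1.512821
  t = 5.0000: CF_t = 1.800000, DF = 0.824380, PV = 1.483885
  t = 5.5000: CF_t = 1.800000, DF = 0.808613, PV = 1.455503
  t = 6.0000: CF_t = 1.800000, DF = 0.793146, PV = 1.427663
  t = 6.5000: CF_t = 1.800000, DF = 0.777976, PV = 1.400356
  t = 7.0000: CF_t = 101.800000, DF = 0.763095, PV = 77.683101
Price P = sum_t PV_t = 98.177656
Convexity numerator sum_t t*(t + 1/m) * CF_t / (1+y/m)^(m*t + 2):
  t = 0.5000: term = 0.849339
  t = 1.0000: term = 2.499280
  t = 1.5000: term = 4.902952
  t = 2.0000: term = 8.015288
  t = 2.5000: term = 11.792969
  t = 3.0000: term = 16.194366
  t = 3.5000: term = 21.179489
  t = 4.0000: term = 26.709927
  t = 4.5000: term = 32.748808
  t = 5.0000: term = 39.260736
  t = 5.5000: term = 46.211754
  t = 6.0000: term = 53.569290
  t = 6.5000: term = 61.302114
  t = 7.0000: term = 3923.840989
Convexity = (1/P) * sum = 4249.077300 / 98.177656 = 43.279474


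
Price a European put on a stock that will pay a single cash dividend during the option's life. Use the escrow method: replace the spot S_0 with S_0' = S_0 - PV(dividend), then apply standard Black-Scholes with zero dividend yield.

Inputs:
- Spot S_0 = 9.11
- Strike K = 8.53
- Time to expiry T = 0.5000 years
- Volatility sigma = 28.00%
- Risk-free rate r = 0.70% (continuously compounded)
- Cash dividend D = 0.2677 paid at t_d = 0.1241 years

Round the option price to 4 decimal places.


Answer: Price = 0.5261

Derivation:
PV(D) = D * exp(-r * t_d) = 0.2677 * 0.99913168 = 0.26746755
S_0' = S_0 - PV(D) = 9.1100 - 0.26746755 = 8.84253245
d1 = (ln(S_0'/K) + (r + sigma^2/2)*T) / (sigma*sqrt(T)) = 0.29841901
d2 = d1 - sigma*sqrt(T) = 0.10042912
exp(-rT) = 0.99650612
N(-d1) = 0.38269169; N(-d2) = 0.46000183
P = K * exp(-rT) * N(-d2) - S_0' * N(-d1) = 8.5300 * 0.99650612 * 0.46000183 - 8.84253245 * 0.38269169 = 0.5261


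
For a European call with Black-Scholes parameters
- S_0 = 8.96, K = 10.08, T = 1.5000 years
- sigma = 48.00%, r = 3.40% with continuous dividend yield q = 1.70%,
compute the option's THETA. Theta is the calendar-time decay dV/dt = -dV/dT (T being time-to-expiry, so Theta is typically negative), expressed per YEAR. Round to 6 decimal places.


Answer: Theta = -0.700299

Derivation:
d1 = 0.1369621377; d2 = -0.4509154006
phi(d1) = 0.3952179687; exp(-qT) = 0.9748223790; exp(-rT) = 0.9502786705
Theta = -S*exp(-qT)*phi(d1)*sigma/(2*sqrt(T)) - r*K*exp(-rT)*N(d2) + q*S*exp(-qT)*N(d1)
N(d1) = 0.5544696386; N(d2) = 0.3260252617; sqrt(T) = 1.2247448714
Term 1 = -8.9600 * 0.9748223790 * 0.3952179687 * 0.4800 / (2 * 1.2247448714) = -0.6764501451
Term 2 = -0.0340 * 10.0800 * 0.9502786705 * 0.3260252617 = -0.1061797462
Term 3 = 0.0170 * 8.9600 * 0.9748223790 * 0.5544696386 = 0.0823303937
Theta = -0.6764501451 + (-0.1061797462) + (0.0823303937) = -0.700299


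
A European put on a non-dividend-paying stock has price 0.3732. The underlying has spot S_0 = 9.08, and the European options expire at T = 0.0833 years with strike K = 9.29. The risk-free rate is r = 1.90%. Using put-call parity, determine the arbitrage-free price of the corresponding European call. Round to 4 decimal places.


Answer: Call price = 0.1779

Derivation:
Put-call parity: C - P = S_0 * exp(-qT) - K * exp(-rT).
S_0 * exp(-qT) = 9.0800 * 1.00000000 = 9.08000000
K * exp(-rT) = 9.2900 * 0.99841855 = 9.27530835
C = P + S*exp(-qT) - K*exp(-rT)
C = 0.3732 + 9.08000000 - 9.27530835 = 0.1779
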